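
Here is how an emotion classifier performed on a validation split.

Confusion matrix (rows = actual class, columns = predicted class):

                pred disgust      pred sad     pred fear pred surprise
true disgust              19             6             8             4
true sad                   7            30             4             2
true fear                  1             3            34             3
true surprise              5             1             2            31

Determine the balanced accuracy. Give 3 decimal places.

0.709

Balanced accuracy = mean of per-class recall.
  disgust: recall = 19/37 = 0.5135
  sad: recall = 30/43 = 0.6977
  fear: recall = 34/41 = 0.8293
  surprise: recall = 31/39 = 0.7949
Mean = (0.5135 + 0.6977 + 0.8293 + 0.7949) / 4 = 0.709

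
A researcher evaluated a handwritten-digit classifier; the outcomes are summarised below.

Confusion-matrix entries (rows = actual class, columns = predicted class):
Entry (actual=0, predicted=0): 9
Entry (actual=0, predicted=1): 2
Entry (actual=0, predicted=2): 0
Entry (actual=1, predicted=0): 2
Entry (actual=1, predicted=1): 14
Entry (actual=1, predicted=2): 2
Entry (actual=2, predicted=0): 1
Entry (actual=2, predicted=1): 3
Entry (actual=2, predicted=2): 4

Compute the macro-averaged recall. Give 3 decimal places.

0.699

Per-class recall (TP/(TP+FN)):
  0: TP=9, FN=2+0=2 → 9/11 = 0.8182
  1: TP=14, FN=2+2=4 → 14/18 = 0.7778
  2: TP=4, FN=1+3=4 → 4/8 = 0.5000
Macro-recall = mean = (0.8182 + 0.7778 + 0.5000) / 3 = 0.699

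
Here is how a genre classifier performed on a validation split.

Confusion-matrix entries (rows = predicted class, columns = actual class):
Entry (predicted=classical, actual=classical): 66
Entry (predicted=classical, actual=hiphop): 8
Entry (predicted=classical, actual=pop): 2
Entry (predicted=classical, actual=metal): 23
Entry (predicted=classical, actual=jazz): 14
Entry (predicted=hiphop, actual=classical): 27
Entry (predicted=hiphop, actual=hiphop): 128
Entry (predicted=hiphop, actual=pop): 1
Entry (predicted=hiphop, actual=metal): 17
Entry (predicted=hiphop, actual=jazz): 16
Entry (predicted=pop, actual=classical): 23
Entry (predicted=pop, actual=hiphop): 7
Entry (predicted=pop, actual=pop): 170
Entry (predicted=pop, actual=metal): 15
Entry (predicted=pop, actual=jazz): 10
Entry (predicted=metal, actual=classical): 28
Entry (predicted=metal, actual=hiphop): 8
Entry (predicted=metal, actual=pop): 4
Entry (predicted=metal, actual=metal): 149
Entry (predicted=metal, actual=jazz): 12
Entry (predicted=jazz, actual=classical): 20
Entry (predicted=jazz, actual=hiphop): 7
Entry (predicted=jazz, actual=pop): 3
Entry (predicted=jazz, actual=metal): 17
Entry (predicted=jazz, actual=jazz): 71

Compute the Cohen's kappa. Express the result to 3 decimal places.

0.610

Observed agreement pₒ = trace/N = 584/846 = 0.6903
Expected agreement pₑ = Σ (rowᵢ·colᵢ)/N² = (164·113 + 158·189 + 180·225 + 221·201 + 123·118)/846² = 0.2065
κ = (pₒ − pₑ)/(1 − pₑ) = (0.6903 − 0.2065)/(1 − 0.2065) = 0.610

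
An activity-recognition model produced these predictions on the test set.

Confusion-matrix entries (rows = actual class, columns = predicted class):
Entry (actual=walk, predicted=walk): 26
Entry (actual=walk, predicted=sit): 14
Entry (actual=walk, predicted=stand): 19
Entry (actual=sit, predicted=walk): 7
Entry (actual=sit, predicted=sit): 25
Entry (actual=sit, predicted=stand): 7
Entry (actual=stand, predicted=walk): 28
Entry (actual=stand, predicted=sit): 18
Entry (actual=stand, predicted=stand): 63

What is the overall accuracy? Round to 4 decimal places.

0.5507

Accuracy = trace / total = (26+25+63=114) / 207 = 114/207 = 0.5507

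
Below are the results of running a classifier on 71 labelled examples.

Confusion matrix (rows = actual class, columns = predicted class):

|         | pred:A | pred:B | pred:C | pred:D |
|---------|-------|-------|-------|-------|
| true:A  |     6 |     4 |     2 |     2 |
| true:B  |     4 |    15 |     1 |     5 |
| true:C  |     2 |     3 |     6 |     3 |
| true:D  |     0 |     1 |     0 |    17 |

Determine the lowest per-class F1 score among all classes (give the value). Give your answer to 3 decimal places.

Per-class F1 score (2·TP/(2·TP+FP+FN)):
  A: TP=6, FP=4+2+0=6, FN=4+2+2=8 → 12/26 = 0.4615
  B: TP=15, FP=4+3+1=8, FN=4+1+5=10 → 30/48 = 0.6250
  C: TP=6, FP=2+1+0=3, FN=2+3+3=8 → 12/23 = 0.5217
  D: TP=17, FP=2+5+3=10, FN=0+1+0=1 → 34/45 = 0.7556
Lowest is class 'A' with F1 score = 0.462.

0.462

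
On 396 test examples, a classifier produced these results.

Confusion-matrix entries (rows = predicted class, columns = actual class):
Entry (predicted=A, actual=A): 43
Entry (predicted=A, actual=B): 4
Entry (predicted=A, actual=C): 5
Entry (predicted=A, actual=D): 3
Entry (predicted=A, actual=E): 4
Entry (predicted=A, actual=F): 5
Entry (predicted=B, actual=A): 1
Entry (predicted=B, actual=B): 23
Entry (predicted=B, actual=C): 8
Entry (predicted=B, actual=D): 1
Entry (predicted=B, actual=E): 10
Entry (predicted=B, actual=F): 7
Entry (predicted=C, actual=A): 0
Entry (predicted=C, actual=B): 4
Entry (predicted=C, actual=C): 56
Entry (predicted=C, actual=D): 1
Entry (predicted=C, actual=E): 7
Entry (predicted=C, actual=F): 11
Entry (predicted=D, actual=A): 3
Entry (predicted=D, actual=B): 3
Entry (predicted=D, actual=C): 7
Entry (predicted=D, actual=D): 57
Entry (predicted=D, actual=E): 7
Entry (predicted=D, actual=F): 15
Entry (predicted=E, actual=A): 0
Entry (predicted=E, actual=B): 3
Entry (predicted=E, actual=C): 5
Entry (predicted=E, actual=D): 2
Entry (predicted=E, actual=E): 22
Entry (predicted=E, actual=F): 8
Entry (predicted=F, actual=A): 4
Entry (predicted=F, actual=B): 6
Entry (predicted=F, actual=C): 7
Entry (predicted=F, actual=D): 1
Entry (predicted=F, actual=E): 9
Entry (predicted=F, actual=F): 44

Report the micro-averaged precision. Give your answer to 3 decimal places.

0.619

Micro-averaging pools counts across classes: ΣTP=245, ΣFP=151, ΣFN=151.
Micro-precision = TP/(TP+FP) on pooled counts = 0.619 (equals overall accuracy in single-label multiclass).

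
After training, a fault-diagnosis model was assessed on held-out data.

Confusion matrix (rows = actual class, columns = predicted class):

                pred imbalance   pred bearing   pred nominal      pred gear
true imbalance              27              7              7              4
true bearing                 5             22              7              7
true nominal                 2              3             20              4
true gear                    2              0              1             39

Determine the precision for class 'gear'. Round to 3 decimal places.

precision = TP/(TP+FP).
gear: TP=39, FP=4+7+4=15 → 39/54 = 0.7222

0.722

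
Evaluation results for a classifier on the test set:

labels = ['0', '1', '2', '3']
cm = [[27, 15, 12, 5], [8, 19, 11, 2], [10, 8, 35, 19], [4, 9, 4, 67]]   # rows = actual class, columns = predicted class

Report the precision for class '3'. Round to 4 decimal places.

Treat '3' as positive and all other classes as negative.
precision = TP/(TP+FP).
3: TP=67, FP=5+2+19=26 → 67/93 = 0.72043

0.7204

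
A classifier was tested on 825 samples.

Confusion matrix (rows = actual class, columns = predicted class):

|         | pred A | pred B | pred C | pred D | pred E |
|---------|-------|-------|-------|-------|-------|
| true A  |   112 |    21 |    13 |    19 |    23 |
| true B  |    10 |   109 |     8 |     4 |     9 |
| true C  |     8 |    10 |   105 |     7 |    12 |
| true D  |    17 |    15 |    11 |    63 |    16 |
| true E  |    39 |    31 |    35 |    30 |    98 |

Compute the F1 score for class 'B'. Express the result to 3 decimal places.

0.669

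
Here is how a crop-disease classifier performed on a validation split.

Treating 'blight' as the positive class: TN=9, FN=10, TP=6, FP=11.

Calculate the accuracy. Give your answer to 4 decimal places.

0.4167

Accuracy = (TP+TN)/N = (6+9)/36 = 0.4167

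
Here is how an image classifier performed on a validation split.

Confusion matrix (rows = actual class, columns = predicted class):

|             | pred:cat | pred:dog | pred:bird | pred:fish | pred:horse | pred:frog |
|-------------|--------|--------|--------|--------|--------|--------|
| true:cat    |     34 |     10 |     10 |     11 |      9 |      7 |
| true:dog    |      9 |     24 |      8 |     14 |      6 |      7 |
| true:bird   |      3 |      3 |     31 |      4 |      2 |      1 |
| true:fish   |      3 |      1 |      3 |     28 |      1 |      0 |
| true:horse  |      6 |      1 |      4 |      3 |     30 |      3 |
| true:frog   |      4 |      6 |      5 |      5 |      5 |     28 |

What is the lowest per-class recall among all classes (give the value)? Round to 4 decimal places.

0.3529

Per-class recall (TP/(TP+FN)):
  cat: TP=34, FN=10+10+11+9+7=47 → 34/81 = 0.41975
  dog: TP=24, FN=9+8+14+6+7=44 → 24/68 = 0.35294
  bird: TP=31, FN=3+3+4+2+1=13 → 31/44 = 0.70455
  fish: TP=28, FN=3+1+3+1+0=8 → 28/36 = 0.77778
  horse: TP=30, FN=6+1+4+3+3=17 → 30/47 = 0.63830
  frog: TP=28, FN=4+6+5+5+5=25 → 28/53 = 0.52830
Lowest is class 'dog' with recall = 0.3529.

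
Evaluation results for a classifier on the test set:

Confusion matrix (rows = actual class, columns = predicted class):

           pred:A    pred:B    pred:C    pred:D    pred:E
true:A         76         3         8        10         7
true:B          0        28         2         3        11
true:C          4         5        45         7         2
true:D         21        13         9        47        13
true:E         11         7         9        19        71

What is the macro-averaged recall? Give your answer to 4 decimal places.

Per-class recall (TP/(TP+FN)):
  A: TP=76, FN=3+8+10+7=28 → 76/104 = 0.73077
  B: TP=28, FN=0+2+3+11=16 → 28/44 = 0.63636
  C: TP=45, FN=4+5+7+2=18 → 45/63 = 0.71429
  D: TP=47, FN=21+13+9+13=56 → 47/103 = 0.45631
  E: TP=71, FN=11+7+9+19=46 → 71/117 = 0.60684
Macro-recall = mean = (0.73077 + 0.63636 + 0.71429 + 0.45631 + 0.60684) / 5 = 0.6289

0.6289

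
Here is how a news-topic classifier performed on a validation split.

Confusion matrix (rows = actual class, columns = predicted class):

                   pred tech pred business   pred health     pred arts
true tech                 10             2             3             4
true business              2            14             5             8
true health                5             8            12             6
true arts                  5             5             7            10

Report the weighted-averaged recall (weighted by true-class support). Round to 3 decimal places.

0.434

Per-class recall (TP/(TP+FN)):
  tech: TP=10, FN=2+3+4=9 → 10/19 = 0.5263
  business: TP=14, FN=2+5+8=15 → 14/29 = 0.4828
  health: TP=12, FN=5+8+6=19 → 12/31 = 0.3871
  arts: TP=10, FN=5+5+7=17 → 10/27 = 0.3704
Weighted-recall = Σ (supportᵢ/N)·recallᵢ with N=106: (19/106)·0.5263 + (29/106)·0.4828 + (31/106)·0.3871 + (27/106)·0.3704 = 0.434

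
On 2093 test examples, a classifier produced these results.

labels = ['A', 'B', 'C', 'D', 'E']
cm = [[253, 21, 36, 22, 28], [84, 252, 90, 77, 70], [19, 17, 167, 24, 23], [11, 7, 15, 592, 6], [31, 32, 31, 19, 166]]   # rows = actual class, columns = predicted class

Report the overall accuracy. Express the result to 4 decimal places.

0.6832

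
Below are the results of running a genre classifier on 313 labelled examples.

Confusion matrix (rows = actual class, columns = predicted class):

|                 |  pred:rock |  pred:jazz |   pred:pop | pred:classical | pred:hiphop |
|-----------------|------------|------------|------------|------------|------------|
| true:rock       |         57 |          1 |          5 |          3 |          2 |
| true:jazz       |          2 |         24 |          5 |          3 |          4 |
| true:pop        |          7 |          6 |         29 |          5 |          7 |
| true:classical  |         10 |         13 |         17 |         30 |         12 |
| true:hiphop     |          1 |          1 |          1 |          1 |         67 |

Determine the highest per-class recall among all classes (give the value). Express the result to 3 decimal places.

0.944

Per-class recall (TP/(TP+FN)):
  rock: TP=57, FN=1+5+3+2=11 → 57/68 = 0.8382
  jazz: TP=24, FN=2+5+3+4=14 → 24/38 = 0.6316
  pop: TP=29, FN=7+6+5+7=25 → 29/54 = 0.5370
  classical: TP=30, FN=10+13+17+12=52 → 30/82 = 0.3659
  hiphop: TP=67, FN=1+1+1+1=4 → 67/71 = 0.9437
Highest is class 'hiphop' with recall = 0.944.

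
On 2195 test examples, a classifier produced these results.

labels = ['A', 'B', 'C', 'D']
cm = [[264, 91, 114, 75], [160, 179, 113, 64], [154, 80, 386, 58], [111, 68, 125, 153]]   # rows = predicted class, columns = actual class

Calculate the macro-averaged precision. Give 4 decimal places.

Per-class precision (TP/(TP+FP)):
  A: TP=264, FP=91+114+75=280 → 264/544 = 0.48529
  B: TP=179, FP=160+113+64=337 → 179/516 = 0.34690
  C: TP=386, FP=154+80+58=292 → 386/678 = 0.56932
  D: TP=153, FP=111+68+125=304 → 153/457 = 0.33479
Macro-precision = mean = (0.48529 + 0.34690 + 0.56932 + 0.33479) / 4 = 0.4341

0.4341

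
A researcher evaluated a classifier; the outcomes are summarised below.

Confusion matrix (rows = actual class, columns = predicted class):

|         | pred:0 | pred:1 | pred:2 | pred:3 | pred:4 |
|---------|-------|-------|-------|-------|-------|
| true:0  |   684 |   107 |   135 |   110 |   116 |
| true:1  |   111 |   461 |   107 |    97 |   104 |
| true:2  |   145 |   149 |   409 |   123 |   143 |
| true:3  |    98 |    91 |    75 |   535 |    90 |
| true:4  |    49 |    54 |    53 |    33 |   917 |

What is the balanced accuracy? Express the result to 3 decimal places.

0.594

Balanced accuracy = mean of per-class recall.
  0: recall = 684/1152 = 0.5938
  1: recall = 461/880 = 0.5239
  2: recall = 409/969 = 0.4221
  3: recall = 535/889 = 0.6018
  4: recall = 917/1106 = 0.8291
Mean = (0.5938 + 0.5239 + 0.4221 + 0.6018 + 0.8291) / 5 = 0.594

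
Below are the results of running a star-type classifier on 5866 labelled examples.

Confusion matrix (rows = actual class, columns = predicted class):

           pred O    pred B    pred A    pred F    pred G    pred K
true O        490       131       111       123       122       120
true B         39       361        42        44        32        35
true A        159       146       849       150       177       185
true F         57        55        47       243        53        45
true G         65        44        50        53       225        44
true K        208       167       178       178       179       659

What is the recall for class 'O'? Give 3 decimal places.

0.447

One-vs-rest for 'O': TP = diagonal; FP = other classes predicted 'O'; FN = 'O' predicted as other.
recall = TP/(TP+FN).
O: TP=490, FN=131+111+123+122+120=607 → 490/1097 = 0.4467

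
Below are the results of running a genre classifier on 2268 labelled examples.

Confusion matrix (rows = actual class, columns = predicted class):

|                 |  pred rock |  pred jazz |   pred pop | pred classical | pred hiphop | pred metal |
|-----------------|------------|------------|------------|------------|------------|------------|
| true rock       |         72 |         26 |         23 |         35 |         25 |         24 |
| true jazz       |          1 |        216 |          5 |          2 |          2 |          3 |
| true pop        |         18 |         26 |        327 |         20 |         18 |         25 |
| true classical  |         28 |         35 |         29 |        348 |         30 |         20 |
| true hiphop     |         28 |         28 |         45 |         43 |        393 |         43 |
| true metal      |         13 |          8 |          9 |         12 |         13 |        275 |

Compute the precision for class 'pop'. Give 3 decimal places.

0.747

Take TP from the diagonal, FP from the rest of the 'pop' prediction marginal, FN from the rest of the 'pop' actual marginal.
precision = TP/(TP+FP).
pop: TP=327, FP=23+5+29+45+9=111 → 327/438 = 0.7466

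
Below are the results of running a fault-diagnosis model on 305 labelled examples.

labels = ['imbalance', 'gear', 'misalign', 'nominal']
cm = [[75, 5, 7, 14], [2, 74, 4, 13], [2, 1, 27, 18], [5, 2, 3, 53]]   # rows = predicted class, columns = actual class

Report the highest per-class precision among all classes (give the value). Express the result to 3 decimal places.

0.841

Per-class precision (TP/(TP+FP)):
  imbalance: TP=75, FP=5+7+14=26 → 75/101 = 0.7426
  gear: TP=74, FP=2+4+13=19 → 74/93 = 0.7957
  misalign: TP=27, FP=2+1+18=21 → 27/48 = 0.5625
  nominal: TP=53, FP=5+2+3=10 → 53/63 = 0.8413
Highest is class 'nominal' with precision = 0.841.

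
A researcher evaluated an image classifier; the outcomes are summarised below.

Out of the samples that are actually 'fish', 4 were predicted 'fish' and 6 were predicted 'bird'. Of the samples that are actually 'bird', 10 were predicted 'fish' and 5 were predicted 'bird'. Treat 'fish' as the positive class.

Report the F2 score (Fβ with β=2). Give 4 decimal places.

Fβ = (1+β²)·TP / ((1+β²)·TP + β²·FN + FP), with β²=4
= 5·4 / (5·4 + 4·6 + 10) = 0.3704

0.3704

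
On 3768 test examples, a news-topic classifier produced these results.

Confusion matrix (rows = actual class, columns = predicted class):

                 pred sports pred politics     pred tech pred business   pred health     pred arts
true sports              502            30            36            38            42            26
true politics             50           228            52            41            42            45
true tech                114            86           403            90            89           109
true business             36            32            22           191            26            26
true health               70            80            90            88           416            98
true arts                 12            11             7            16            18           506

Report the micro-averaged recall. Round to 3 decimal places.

Micro-averaging pools counts across classes: ΣTP=2246, ΣFP=1522, ΣFN=1522.
Micro-recall = TP/(TP+FN) on pooled counts = 0.596 (equals overall accuracy in single-label multiclass).

0.596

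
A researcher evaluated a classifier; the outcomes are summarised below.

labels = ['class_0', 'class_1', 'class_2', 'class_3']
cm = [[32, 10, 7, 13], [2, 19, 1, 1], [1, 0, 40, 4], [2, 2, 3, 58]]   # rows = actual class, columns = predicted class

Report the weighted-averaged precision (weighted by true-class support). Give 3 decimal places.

Per-class precision (TP/(TP+FP)):
  class_0: TP=32, FP=2+1+2=5 → 32/37 = 0.8649
  class_1: TP=19, FP=10+0+2=12 → 19/31 = 0.6129
  class_2: TP=40, FP=7+1+3=11 → 40/51 = 0.7843
  class_3: TP=58, FP=13+1+4=18 → 58/76 = 0.7632
Weighted-precision = Σ (supportᵢ/N)·precisionᵢ with N=195: (62/195)·0.8649 + (23/195)·0.6129 + (45/195)·0.7843 + (65/195)·0.7632 = 0.783

0.783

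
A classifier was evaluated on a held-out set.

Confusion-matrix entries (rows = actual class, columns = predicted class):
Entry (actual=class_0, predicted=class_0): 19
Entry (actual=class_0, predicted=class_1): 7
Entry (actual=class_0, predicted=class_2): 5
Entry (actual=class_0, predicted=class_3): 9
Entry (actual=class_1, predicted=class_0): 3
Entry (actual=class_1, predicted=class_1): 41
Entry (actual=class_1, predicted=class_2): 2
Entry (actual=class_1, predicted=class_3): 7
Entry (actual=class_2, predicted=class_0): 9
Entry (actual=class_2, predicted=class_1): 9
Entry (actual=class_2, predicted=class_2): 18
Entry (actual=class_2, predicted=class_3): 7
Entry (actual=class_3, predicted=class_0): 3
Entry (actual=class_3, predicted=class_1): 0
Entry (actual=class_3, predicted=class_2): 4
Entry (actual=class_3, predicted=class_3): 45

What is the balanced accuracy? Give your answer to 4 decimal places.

0.6331

Balanced accuracy = mean of per-class recall.
  class_0: recall = 19/40 = 0.47500
  class_1: recall = 41/53 = 0.77358
  class_2: recall = 18/43 = 0.41860
  class_3: recall = 45/52 = 0.86538
Mean = (0.47500 + 0.77358 + 0.41860 + 0.86538) / 4 = 0.6331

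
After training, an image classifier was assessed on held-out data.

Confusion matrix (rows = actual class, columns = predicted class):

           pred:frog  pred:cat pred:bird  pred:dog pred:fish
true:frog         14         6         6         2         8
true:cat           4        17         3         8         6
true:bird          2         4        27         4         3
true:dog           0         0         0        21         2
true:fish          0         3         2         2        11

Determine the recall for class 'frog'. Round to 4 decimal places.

0.3889

recall = TP/(TP+FN).
frog: TP=14, FN=6+6+2+8=22 → 14/36 = 0.38889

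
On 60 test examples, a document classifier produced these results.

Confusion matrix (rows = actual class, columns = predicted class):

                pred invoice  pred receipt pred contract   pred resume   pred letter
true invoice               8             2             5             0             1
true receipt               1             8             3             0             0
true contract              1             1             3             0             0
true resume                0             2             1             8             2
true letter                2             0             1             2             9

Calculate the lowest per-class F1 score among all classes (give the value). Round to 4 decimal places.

Per-class F1 score (2·TP/(2·TP+FP+FN)):
  invoice: TP=8, FP=1+1+0+2=4, FN=2+5+0+1=8 → 16/28 = 0.57143
  receipt: TP=8, FP=2+1+2+0=5, FN=1+3+0+0=4 → 16/25 = 0.64000
  contract: TP=3, FP=5+3+1+1=10, FN=1+1+0+0=2 → 6/18 = 0.33333
  resume: TP=8, FP=0+0+0+2=2, FN=0+2+1+2=5 → 16/23 = 0.69565
  letter: TP=9, FP=1+0+0+2=3, FN=2+0+1+2=5 → 18/26 = 0.69231
Lowest is class 'contract' with F1 score = 0.3333.

0.3333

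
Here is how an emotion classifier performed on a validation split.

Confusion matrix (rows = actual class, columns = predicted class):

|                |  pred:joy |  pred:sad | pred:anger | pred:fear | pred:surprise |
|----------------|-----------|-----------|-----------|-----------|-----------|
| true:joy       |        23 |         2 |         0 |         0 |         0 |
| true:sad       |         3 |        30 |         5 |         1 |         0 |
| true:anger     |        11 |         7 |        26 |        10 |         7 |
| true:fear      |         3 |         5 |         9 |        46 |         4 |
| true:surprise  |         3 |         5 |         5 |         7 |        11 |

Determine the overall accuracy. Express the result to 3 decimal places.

Accuracy = trace / total = (23+30+26+46+11=136) / 223 = 136/223 = 0.610

0.610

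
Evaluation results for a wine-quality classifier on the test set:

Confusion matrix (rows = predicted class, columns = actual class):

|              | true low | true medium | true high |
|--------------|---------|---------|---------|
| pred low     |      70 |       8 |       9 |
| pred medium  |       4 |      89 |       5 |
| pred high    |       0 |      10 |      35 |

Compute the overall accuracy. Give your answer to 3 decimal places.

0.843

Accuracy = trace / total = (70+89+35=194) / 230 = 194/230 = 0.843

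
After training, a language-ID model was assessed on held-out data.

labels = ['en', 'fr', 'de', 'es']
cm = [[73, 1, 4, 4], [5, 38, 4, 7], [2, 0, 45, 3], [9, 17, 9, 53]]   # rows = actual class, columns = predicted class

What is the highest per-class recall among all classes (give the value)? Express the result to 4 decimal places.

Per-class recall (TP/(TP+FN)):
  en: TP=73, FN=1+4+4=9 → 73/82 = 0.89024
  fr: TP=38, FN=5+4+7=16 → 38/54 = 0.70370
  de: TP=45, FN=2+0+3=5 → 45/50 = 0.90000
  es: TP=53, FN=9+17+9=35 → 53/88 = 0.60227
Highest is class 'de' with recall = 0.9000.

0.9000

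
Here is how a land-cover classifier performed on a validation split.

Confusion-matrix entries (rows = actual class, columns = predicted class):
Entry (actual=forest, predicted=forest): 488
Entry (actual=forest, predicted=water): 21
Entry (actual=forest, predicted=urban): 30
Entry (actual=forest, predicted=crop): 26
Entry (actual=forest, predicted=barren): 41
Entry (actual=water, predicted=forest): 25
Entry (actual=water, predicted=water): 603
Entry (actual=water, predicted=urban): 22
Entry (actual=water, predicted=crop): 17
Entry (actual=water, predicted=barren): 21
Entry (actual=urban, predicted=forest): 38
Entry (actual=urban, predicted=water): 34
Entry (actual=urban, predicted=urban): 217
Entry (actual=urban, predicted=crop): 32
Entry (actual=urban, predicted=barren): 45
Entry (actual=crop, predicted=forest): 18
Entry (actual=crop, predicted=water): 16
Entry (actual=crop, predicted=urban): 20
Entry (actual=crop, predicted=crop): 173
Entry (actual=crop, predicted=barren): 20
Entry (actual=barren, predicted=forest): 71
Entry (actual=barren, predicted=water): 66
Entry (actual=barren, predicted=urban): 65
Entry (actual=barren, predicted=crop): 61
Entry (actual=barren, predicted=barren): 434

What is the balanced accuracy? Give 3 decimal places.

Balanced accuracy = mean of per-class recall.
  forest: recall = 488/606 = 0.8053
  water: recall = 603/688 = 0.8765
  urban: recall = 217/366 = 0.5929
  crop: recall = 173/247 = 0.7004
  barren: recall = 434/697 = 0.6227
Mean = (0.8053 + 0.8765 + 0.5929 + 0.7004 + 0.6227) / 5 = 0.720

0.720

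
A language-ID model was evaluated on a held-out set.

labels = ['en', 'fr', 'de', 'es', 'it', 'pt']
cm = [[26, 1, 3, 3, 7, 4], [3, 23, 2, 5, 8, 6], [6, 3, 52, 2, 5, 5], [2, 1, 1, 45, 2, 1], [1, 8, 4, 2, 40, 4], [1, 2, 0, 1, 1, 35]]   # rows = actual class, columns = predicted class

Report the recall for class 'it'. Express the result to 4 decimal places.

0.6780

recall = TP/(TP+FN).
it: TP=40, FN=1+8+4+2+4=19 → 40/59 = 0.67797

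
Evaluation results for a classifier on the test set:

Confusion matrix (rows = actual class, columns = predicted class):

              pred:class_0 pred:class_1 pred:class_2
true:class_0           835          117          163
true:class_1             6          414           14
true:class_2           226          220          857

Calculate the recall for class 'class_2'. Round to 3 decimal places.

0.658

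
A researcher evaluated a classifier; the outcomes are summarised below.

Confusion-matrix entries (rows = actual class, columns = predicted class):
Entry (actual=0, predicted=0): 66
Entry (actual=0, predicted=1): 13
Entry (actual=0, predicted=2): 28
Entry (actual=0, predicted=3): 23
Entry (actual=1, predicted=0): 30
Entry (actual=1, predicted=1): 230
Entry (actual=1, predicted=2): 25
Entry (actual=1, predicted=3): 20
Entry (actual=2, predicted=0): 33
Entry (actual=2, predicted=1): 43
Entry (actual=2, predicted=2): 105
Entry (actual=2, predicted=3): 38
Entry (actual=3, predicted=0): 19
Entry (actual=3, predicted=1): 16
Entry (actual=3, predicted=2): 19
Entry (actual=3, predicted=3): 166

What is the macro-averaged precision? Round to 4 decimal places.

Per-class precision (TP/(TP+FP)):
  0: TP=66, FP=30+33+19=82 → 66/148 = 0.44595
  1: TP=230, FP=13+43+16=72 → 230/302 = 0.76159
  2: TP=105, FP=28+25+19=72 → 105/177 = 0.59322
  3: TP=166, FP=23+20+38=81 → 166/247 = 0.67206
Macro-precision = mean = (0.44595 + 0.76159 + 0.59322 + 0.67206) / 4 = 0.6182

0.6182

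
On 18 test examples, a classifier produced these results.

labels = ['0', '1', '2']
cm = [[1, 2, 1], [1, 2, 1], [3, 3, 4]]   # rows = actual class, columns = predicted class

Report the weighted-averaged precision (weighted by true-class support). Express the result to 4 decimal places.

0.4783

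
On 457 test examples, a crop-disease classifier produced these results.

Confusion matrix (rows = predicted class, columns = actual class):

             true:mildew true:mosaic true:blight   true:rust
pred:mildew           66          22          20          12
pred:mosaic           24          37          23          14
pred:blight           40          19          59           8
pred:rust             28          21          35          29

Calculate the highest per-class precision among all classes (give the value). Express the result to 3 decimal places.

Per-class precision (TP/(TP+FP)):
  mildew: TP=66, FP=22+20+12=54 → 66/120 = 0.5500
  mosaic: TP=37, FP=24+23+14=61 → 37/98 = 0.3776
  blight: TP=59, FP=40+19+8=67 → 59/126 = 0.4683
  rust: TP=29, FP=28+21+35=84 → 29/113 = 0.2566
Highest is class 'mildew' with precision = 0.550.

0.550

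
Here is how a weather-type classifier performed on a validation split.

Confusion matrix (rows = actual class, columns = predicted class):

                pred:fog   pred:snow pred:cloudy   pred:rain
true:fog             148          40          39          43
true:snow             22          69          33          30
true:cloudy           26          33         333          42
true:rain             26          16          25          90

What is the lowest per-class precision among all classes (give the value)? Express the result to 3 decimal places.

0.437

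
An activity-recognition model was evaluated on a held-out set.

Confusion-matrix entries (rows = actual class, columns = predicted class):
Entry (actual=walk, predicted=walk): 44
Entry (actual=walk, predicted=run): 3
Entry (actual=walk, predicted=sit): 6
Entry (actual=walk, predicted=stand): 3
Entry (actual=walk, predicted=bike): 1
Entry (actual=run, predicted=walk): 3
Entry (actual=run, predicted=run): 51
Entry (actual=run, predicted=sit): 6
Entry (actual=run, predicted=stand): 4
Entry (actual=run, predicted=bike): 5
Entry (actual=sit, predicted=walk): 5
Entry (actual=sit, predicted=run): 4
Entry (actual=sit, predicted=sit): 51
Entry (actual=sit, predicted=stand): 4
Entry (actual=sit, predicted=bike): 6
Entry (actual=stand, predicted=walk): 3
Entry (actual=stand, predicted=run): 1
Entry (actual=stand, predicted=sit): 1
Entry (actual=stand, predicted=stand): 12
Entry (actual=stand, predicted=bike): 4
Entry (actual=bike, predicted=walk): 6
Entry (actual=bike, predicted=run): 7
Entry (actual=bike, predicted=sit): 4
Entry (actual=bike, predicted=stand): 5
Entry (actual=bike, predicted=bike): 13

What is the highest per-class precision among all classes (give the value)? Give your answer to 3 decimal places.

0.773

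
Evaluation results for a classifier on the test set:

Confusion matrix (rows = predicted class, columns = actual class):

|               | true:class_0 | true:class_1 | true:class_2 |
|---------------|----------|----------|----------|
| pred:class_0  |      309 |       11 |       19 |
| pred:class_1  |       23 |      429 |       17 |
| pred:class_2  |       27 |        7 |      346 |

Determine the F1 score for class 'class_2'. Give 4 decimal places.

One-vs-rest for 'class_2': TP = diagonal; FP = other classes predicted 'class_2'; FN = 'class_2' predicted as other.
F1 score = 2·TP/(2·TP+FP+FN).
class_2: TP=346, FP=27+7=34, FN=19+17=36 → 692/762 = 0.90814

0.9081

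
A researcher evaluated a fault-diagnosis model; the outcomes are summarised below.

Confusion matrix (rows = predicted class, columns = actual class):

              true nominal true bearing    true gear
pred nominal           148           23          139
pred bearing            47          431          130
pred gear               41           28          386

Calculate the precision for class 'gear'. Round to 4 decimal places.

0.8484

Treat 'gear' as positive and all other classes as negative.
precision = TP/(TP+FP).
gear: TP=386, FP=41+28=69 → 386/455 = 0.84835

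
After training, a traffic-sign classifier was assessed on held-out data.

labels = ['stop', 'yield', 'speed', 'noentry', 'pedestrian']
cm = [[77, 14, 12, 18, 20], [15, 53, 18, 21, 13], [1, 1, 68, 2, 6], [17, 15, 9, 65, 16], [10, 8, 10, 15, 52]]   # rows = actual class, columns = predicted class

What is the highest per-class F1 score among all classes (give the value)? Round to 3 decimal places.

0.697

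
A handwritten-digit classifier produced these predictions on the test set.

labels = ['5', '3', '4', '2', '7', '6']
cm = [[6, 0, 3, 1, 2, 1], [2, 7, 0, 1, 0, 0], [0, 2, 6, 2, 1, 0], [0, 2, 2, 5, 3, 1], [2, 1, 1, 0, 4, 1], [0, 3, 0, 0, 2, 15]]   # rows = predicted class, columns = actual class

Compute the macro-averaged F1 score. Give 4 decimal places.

Per-class F1 score (2·TP/(2·TP+FP+FN)):
  5: TP=6, FP=0+3+1+2+1=7, FN=2+0+0+2+0=4 → 12/23 = 0.52174
  3: TP=7, FP=2+0+1+0+0=3, FN=0+2+2+1+3=8 → 14/25 = 0.56000
  4: TP=6, FP=0+2+2+1+0=5, FN=3+0+2+1+0=6 → 12/23 = 0.52174
  2: TP=5, FP=0+2+2+3+1=8, FN=1+1+2+0+0=4 → 10/22 = 0.45455
  7: TP=4, FP=2+1+1+0+1=5, FN=2+0+1+3+2=8 → 8/21 = 0.38095
  6: TP=15, FP=0+3+0+0+2=5, FN=1+0+0+1+1=3 → 30/38 = 0.78947
Macro-F1 score = mean = (0.52174 + 0.56000 + 0.52174 + 0.45455 + 0.38095 + 0.78947) / 6 = 0.5381

0.5381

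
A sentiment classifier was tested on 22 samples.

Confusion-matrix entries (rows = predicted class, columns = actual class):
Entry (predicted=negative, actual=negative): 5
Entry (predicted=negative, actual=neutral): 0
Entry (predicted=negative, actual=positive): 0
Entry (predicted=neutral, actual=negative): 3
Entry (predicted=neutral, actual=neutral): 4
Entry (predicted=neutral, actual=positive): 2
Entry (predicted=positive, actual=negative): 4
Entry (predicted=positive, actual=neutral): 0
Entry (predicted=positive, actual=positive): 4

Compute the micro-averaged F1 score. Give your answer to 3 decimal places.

0.591

Micro-averaging pools counts across classes: ΣTP=13, ΣFP=9, ΣFN=9.
Micro-F1 score = 2·TP/(2·TP+FP+FN) on pooled counts = 0.591 (equals overall accuracy in single-label multiclass).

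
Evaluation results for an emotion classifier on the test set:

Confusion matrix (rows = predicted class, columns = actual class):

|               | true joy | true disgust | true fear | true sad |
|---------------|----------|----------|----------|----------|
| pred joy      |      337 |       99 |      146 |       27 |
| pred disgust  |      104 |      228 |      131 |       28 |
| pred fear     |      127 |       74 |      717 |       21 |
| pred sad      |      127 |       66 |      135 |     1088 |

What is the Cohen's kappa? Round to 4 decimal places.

Observed agreement pₒ = trace/N = 2370/3455 = 0.68596
Expected agreement pₑ = Σ (rowᵢ·colᵢ)/N² = (695·609 + 467·491 + 1129·939 + 1164·1416)/3455² = 0.28155
κ = (pₒ − pₑ)/(1 − pₑ) = (0.68596 − 0.28155)/(1 − 0.28155) = 0.5629

0.5629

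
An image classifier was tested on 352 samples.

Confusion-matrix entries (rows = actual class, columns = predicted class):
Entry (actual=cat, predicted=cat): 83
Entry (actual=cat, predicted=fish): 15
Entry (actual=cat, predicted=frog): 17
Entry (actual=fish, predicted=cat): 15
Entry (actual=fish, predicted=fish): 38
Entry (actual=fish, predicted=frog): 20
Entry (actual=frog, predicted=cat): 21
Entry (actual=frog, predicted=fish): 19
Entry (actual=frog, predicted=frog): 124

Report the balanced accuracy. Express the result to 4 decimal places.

0.6661

Balanced accuracy = mean of per-class recall.
  cat: recall = 83/115 = 0.72174
  fish: recall = 38/73 = 0.52055
  frog: recall = 124/164 = 0.75610
Mean = (0.72174 + 0.52055 + 0.75610) / 3 = 0.6661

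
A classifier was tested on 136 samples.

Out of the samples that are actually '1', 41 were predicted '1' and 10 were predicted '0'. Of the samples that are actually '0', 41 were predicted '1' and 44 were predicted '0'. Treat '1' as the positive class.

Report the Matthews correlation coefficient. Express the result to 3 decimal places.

MCC = (TP·TN − FP·FN) / √((TP+FP)(TP+FN)(TN+FP)(TN+FN))
Numerator = 41·44 − 41·10 = 1394
Denominator = √(82·51·85·54) = √19195380 = 4381.2532
MCC = 1394 / 4381.2532 = 0.318

0.318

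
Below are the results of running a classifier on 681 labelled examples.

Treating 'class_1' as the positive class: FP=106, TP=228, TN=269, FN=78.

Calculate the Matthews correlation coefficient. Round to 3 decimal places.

MCC = (TP·TN − FP·FN) / √((TP+FP)(TP+FN)(TN+FP)(TN+FN))
Numerator = 228·269 − 106·78 = 53064
Denominator = √(334·306·375·347) = √13299295500 = 115322.5715
MCC = 53064 / 115322.5715 = 0.460

0.460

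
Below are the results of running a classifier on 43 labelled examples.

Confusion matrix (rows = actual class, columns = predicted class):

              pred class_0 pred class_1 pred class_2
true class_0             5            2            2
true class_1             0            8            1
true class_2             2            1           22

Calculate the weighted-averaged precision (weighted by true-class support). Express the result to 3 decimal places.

0.813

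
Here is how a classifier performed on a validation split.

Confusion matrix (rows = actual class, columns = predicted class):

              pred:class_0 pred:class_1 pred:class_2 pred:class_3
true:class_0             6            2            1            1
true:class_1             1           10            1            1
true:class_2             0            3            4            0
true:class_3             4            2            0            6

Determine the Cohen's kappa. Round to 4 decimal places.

0.4811

Observed agreement pₒ = trace/N = 26/42 = 0.61905
Expected agreement pₑ = Σ (rowᵢ·colᵢ)/N² = (10·11 + 13·17 + 7·6 + 12·8)/42² = 0.26587
κ = (pₒ − pₑ)/(1 − pₑ) = (0.61905 − 0.26587)/(1 − 0.26587) = 0.4811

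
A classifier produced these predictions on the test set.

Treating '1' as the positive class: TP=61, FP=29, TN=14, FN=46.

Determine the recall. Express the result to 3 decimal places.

Recall = TP/(TP+FN) = 61/(61+46) = 61/107 = 0.570

0.570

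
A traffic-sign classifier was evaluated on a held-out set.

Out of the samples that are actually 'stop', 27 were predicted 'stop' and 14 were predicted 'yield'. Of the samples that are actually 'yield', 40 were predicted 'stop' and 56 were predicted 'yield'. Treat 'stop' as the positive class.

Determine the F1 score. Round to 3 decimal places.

0.500

Precision = TP/(TP+FP) = 27/67 = 0.4030
Recall = TP/(TP+FN) = 27/41 = 0.6585
F1 = 2·TP/(2·TP+FP+FN) = 54/108 = 0.500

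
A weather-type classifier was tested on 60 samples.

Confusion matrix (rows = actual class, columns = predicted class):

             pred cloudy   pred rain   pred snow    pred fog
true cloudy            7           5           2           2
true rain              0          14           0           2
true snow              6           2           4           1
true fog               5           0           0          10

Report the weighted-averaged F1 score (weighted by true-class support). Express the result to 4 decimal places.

Per-class F1 score (2·TP/(2·TP+FP+FN)):
  cloudy: TP=7, FP=0+6+5=11, FN=5+2+2=9 → 14/34 = 0.41176
  rain: TP=14, FP=5+2+0=7, FN=0+0+2=2 → 28/37 = 0.75676
  snow: TP=4, FP=2+0+0=2, FN=6+2+1=9 → 8/19 = 0.42105
  fog: TP=10, FP=2+2+1=5, FN=5+0+0=5 → 20/30 = 0.66667
Weighted-F1 score = Σ (supportᵢ/N)·F1 scoreᵢ with N=60: (16/60)·0.41176 + (16/60)·0.75676 + (13/60)·0.42105 + (15/60)·0.66667 = 0.5695

0.5695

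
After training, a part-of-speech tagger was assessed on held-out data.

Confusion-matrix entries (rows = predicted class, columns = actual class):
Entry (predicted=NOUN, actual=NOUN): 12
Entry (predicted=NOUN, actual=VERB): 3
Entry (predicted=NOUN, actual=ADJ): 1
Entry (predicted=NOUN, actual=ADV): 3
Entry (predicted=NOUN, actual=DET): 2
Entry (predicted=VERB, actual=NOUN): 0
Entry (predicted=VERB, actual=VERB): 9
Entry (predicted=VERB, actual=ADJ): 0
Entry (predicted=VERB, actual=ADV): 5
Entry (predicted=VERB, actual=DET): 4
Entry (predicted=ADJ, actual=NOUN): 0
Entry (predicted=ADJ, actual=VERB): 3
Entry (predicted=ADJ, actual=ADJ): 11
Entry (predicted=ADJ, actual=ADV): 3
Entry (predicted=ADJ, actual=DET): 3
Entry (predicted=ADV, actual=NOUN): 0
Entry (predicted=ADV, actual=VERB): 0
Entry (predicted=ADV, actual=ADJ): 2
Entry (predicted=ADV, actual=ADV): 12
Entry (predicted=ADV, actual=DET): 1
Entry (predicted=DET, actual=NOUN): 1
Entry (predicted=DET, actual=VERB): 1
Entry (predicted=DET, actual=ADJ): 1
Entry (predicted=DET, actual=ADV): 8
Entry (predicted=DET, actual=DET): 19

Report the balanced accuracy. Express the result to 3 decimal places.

0.652

Balanced accuracy = mean of per-class recall.
  NOUN: recall = 12/13 = 0.9231
  VERB: recall = 9/16 = 0.5625
  ADJ: recall = 11/15 = 0.7333
  ADV: recall = 12/31 = 0.3871
  DET: recall = 19/29 = 0.6552
Mean = (0.9231 + 0.5625 + 0.7333 + 0.3871 + 0.6552) / 5 = 0.652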